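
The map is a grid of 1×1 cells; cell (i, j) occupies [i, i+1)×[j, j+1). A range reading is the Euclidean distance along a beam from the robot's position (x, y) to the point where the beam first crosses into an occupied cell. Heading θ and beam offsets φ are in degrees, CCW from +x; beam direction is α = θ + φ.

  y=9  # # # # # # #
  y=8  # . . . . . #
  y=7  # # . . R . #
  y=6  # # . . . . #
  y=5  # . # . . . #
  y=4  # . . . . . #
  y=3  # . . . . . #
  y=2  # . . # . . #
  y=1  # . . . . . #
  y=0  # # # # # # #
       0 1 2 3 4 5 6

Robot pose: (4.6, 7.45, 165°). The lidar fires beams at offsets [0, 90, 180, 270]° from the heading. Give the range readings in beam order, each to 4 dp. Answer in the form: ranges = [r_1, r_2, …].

beam 1: φ=0°, α=165°
  dir = (cos 165°, sin 165°) = (-0.9659, 0.2588); from cell (4,7)
  next x-line at t=0.6212, next y-line at t=2.1250; Δt_x=1.0353, Δt_y=3.8637
    x: enter (3,7) at t=0.6212
    x: enter (2,7) at t=1.6564
    y: enter (2,8) at t=2.1250
    x: enter (1,8) at t=2.6917
    x: enter (0,8) at t=3.7270 ← occupied
  → r_1 = 3.7270
beam 2: φ=90°, α=255°
  dir = (cos 255°, sin 255°) = (-0.2588, -0.9659); from cell (4,7)
  next x-line at t=2.3182, next y-line at t=0.4659; Δt_x=3.8637, Δt_y=1.0353
    y: enter (4,6) at t=0.4659
    y: enter (4,5) at t=1.5012
    x: enter (3,5) at t=2.3182
    y: enter (3,4) at t=2.5364
    y: enter (3,3) at t=3.5717
    y: enter (3,2) at t=4.6070 ← occupied
  → r_2 = 4.6070
beam 3: φ=180°, α=345°
  dir = (cos 345°, sin 345°) = (0.9659, -0.2588); from cell (4,7)
  next x-line at t=0.4141, next y-line at t=1.7387; Δt_x=1.0353, Δt_y=3.8637
    x: enter (5,7) at t=0.4141
    x: enter (6,7) at t=1.4494 ← occupied
  → r_3 = 1.4494
beam 4: φ=270°, α=75°
  dir = (cos 75°, sin 75°) = (0.2588, 0.9659); from cell (4,7)
  next x-line at t=1.5455, next y-line at t=0.5694; Δt_x=3.8637, Δt_y=1.0353
    y: enter (4,8) at t=0.5694
    x: enter (5,8) at t=1.5455
    y: enter (5,9) at t=1.6047 ← occupied
  → r_4 = 1.6047

ranges = [3.7270, 4.6070, 1.4494, 1.6047]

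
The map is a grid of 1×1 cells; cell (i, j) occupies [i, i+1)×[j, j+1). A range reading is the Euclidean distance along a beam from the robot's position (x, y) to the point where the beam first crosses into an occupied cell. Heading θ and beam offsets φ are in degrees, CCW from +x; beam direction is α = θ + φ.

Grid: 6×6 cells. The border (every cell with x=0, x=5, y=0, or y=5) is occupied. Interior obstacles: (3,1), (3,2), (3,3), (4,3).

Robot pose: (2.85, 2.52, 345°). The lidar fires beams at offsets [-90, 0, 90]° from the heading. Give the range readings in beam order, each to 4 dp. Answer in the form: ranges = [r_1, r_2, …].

ranges = [1.5736, 0.1553, 0.5796]

beam 1: φ=-90°, α=255°
  d=(-0.2588,-0.9659)  start (2,2)  tX=3.2841 tY=0.5383  stride 1/|dx|=3.8637 1/|dy|=1.0353
    cross y-line → (2,1), t=0.5383
    cross y-line → (2,0), t=1.5736 (wall)
  → r_1 = 1.5736
beam 2: φ=0°, α=345°
  d=(0.9659,-0.2588)  start (2,2)  tX=0.1553 tY=2.0091  stride 1/|dx|=1.0353 1/|dy|=3.8637
    cross x-line → (3,2), t=0.1553 (wall)
  → r_2 = 0.1553
beam 3: φ=90°, α=75°
  d=(0.2588,0.9659)  start (2,2)  tX=0.5796 tY=0.4969  stride 1/|dx|=3.8637 1/|dy|=1.0353
    cross y-line → (2,3), t=0.4969
    cross x-line → (3,3), t=0.5796 (wall)
  → r_3 = 0.5796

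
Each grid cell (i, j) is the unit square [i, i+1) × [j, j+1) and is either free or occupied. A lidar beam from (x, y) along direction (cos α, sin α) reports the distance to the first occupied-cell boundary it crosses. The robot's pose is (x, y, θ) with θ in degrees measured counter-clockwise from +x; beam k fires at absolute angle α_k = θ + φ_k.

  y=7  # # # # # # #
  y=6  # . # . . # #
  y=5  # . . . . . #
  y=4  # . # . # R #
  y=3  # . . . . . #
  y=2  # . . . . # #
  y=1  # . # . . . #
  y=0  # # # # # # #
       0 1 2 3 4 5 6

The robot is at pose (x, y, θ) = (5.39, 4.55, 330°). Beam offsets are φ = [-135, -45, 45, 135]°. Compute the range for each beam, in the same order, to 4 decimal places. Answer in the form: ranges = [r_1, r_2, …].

ranges = [0.4038, 1.6047, 0.6315, 1.5012]

beam 1: φ=-135°, α=195°
  cosα=-0.9659 sinα=-0.2588 | (5,4) | tMaxX 0.4038 tMaxY 2.1250 | tΔX 1.0353 tΔY 3.8637
    t=0.4038 [x] (4,4) — stop
  → r_1 = 0.4038
beam 2: φ=-45°, α=285°
  cosα=0.2588 sinα=-0.9659 | (5,4) | tMaxX 2.3569 tMaxY 0.5694 | tΔX 3.8637 tΔY 1.0353
    t=0.5694 [y] (5,3)
    t=1.6047 [y] (5,2) — stop
  → r_2 = 1.6047
beam 3: φ=45°, α=15°
  cosα=0.9659 sinα=0.2588 | (5,4) | tMaxX 0.6315 tMaxY 1.7387 | tΔX 1.0353 tΔY 3.8637
    t=0.6315 [x] (6,4) — stop
  → r_3 = 0.6315
beam 4: φ=135°, α=105°
  cosα=-0.2588 sinα=0.9659 | (5,4) | tMaxX 1.5068 tMaxY 0.4659 | tΔX 3.8637 tΔY 1.0353
    t=0.4659 [y] (5,5)
    t=1.5012 [y] (5,6) — stop
  → r_4 = 1.5012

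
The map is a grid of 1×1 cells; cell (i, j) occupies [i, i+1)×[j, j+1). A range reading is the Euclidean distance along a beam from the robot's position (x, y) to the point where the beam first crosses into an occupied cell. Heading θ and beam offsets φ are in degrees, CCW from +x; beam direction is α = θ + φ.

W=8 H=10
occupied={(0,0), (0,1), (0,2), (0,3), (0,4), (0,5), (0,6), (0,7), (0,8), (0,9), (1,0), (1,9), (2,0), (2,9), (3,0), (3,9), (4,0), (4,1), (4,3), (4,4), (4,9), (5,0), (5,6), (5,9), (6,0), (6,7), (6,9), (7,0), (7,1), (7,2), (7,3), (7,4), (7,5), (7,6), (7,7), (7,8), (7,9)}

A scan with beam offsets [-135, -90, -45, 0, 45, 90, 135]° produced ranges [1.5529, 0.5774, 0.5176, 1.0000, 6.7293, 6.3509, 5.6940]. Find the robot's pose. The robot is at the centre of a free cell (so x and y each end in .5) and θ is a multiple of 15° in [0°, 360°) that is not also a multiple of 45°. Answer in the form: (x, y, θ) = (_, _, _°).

(x, y, θ) = (1.5, 7.5, 240°)

Enumerate (i+0.5, j+0.5, θ) over the 43 free cells and 16 admissible headings. For each, cast all 7 beams and compare to the given ranges.
  (3.5, 6.5, 105°): beam 1 = 4.0415 ≠ 1.5529 ✗
  (1.5, 4.5, 15°): beam 1 = 1.0000 ≠ 1.5529 ✗
  (6.5, 6.5, 240°): beam 1 = 0.5176 ≠ 1.5529 ✗
  …
  (1.5, 7.5, 240°): r_1=1.5529, r_2=0.5774, r_3=0.5176, r_4=1.0000, r_5=6.7293, r_6=6.3509, r_7=5.6940 — all match ✓
No second candidate reproduces the full scan.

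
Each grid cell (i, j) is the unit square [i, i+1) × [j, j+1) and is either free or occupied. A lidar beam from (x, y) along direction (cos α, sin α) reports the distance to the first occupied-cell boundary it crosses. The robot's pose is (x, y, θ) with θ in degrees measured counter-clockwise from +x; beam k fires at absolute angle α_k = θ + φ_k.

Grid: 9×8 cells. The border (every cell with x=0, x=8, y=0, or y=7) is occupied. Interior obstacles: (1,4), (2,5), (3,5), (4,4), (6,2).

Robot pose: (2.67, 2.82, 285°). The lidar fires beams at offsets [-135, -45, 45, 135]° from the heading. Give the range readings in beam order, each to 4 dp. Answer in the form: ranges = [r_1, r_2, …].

ranges = [1.9283, 2.1016, 3.6400, 2.5172]

beam 1: φ=-135°, α=150°
  dir = (cos 150°, sin 150°) = (-0.8660, 0.5000); from cell (2,2)
  next x-line at t=0.7736, next y-line at t=0.3600; Δt_x=1.1547, Δt_y=2.0000
    y: enter (2,3) at t=0.3600
    x: enter (1,3) at t=0.7736
    x: enter (0,3) at t=1.9283 ← occupied
  → r_1 = 1.9283
beam 2: φ=-45°, α=240°
  dir = (cos 240°, sin 240°) = (-0.5000, -0.8660); from cell (2,2)
  next x-line at t=1.3400, next y-line at t=0.9469; Δt_x=2.0000, Δt_y=1.1547
    y: enter (2,1) at t=0.9469
    x: enter (1,1) at t=1.3400
    y: enter (1,0) at t=2.1016 ← occupied
  → r_2 = 2.1016
beam 3: φ=45°, α=330°
  dir = (cos 330°, sin 330°) = (0.8660, -0.5000); from cell (2,2)
  next x-line at t=0.3811, next y-line at t=1.6400; Δt_x=1.1547, Δt_y=2.0000
    x: enter (3,2) at t=0.3811
    x: enter (4,2) at t=1.5358
    y: enter (4,1) at t=1.6400
    x: enter (5,1) at t=2.6905
    y: enter (5,0) at t=3.6400 ← occupied
  → r_3 = 3.6400
beam 4: φ=135°, α=60°
  dir = (cos 60°, sin 60°) = (0.5000, 0.8660); from cell (2,2)
  next x-line at t=0.6600, next y-line at t=0.2078; Δt_x=2.0000, Δt_y=1.1547
    y: enter (2,3) at t=0.2078
    x: enter (3,3) at t=0.6600
    y: enter (3,4) at t=1.3625
    y: enter (3,5) at t=2.5172 ← occupied
  → r_4 = 2.5172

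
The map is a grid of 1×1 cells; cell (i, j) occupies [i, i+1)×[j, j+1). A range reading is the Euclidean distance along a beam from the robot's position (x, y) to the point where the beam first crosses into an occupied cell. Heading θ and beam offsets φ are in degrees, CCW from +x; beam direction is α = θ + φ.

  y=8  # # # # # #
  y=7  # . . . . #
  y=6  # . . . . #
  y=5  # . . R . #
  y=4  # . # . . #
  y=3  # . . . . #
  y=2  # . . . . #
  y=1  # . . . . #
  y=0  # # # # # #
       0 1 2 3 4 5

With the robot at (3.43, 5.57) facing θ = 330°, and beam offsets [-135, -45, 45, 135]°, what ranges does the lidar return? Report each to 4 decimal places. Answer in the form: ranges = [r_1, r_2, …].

beam 1: φ=-135°, α=195°
  dir = (cos 195°, sin 195°) = (-0.9659, -0.2588); from cell (3,5)
  next x-line at t=0.4452, next y-line at t=2.2023; Δt_x=1.0353, Δt_y=3.8637
    x: enter (2,5) at t=0.4452
    x: enter (1,5) at t=1.4804
    y: enter (1,4) at t=2.2023
    x: enter (0,4) at t=2.5157 ← occupied
  → r_1 = 2.5157
beam 2: φ=-45°, α=285°
  dir = (cos 285°, sin 285°) = (0.2588, -0.9659); from cell (3,5)
  next x-line at t=2.2023, next y-line at t=0.5901; Δt_x=3.8637, Δt_y=1.0353
    y: enter (3,4) at t=0.5901
    y: enter (3,3) at t=1.6254
    x: enter (4,3) at t=2.2023
    y: enter (4,2) at t=2.6607
    y: enter (4,1) at t=3.6959
    y: enter (4,0) at t=4.7312 ← occupied
  → r_2 = 4.7312
beam 3: φ=45°, α=15°
  dir = (cos 15°, sin 15°) = (0.9659, 0.2588); from cell (3,5)
  next x-line at t=0.5901, next y-line at t=1.6614; Δt_x=1.0353, Δt_y=3.8637
    x: enter (4,5) at t=0.5901
    x: enter (5,5) at t=1.6254 ← occupied
  → r_3 = 1.6254
beam 4: φ=135°, α=105°
  dir = (cos 105°, sin 105°) = (-0.2588, 0.9659); from cell (3,5)
  next x-line at t=1.6614, next y-line at t=0.4452; Δt_x=3.8637, Δt_y=1.0353
    y: enter (3,6) at t=0.4452
    y: enter (3,7) at t=1.4804
    x: enter (2,7) at t=1.6614
    y: enter (2,8) at t=2.5157 ← occupied
  → r_4 = 2.5157

ranges = [2.5157, 4.7312, 1.6254, 2.5157]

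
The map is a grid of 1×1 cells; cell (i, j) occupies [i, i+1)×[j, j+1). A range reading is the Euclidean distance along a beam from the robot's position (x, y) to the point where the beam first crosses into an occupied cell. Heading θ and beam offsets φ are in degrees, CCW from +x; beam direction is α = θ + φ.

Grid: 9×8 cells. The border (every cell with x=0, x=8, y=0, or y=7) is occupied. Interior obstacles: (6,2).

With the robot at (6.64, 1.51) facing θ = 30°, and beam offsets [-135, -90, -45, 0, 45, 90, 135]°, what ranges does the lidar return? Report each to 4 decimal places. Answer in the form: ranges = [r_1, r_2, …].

beam 1: φ=-135°, α=255°
  direction (-0.2588, -0.9659); cell (6,1); t to first gridline: x 2.4728, y 0.5280 (then +3.8637 / +1.0353)
    (6,0) via y @ 0.5280  # hit
  → r_1 = 0.5280
beam 2: φ=-90°, α=300°
  direction (0.5000, -0.8660); cell (6,1); t to first gridline: x 0.7200, y 0.5889 (then +2.0000 / +1.1547)
    (6,0) via y @ 0.5889  # hit
  → r_2 = 0.5889
beam 3: φ=-45°, α=345°
  direction (0.9659, -0.2588); cell (6,1); t to first gridline: x 0.3727, y 1.9705 (then +1.0353 / +3.8637)
    (7,1) via x @ 0.3727
    (8,1) via x @ 1.4080  # hit
  → r_3 = 1.4080
beam 4: φ=0°, α=30°
  direction (0.8660, 0.5000); cell (6,1); t to first gridline: x 0.4157, y 0.9800 (then +1.1547 / +2.0000)
    (7,1) via x @ 0.4157
    (7,2) via y @ 0.9800
    (8,2) via x @ 1.5704  # hit
  → r_4 = 1.5704
beam 5: φ=45°, α=75°
  direction (0.2588, 0.9659); cell (6,1); t to first gridline: x 1.3909, y 0.5073 (then +3.8637 / +1.0353)
    (6,2) via y @ 0.5073  # hit
  → r_5 = 0.5073
beam 6: φ=90°, α=120°
  direction (-0.5000, 0.8660); cell (6,1); t to first gridline: x 1.2800, y 0.5658 (then +2.0000 / +1.1547)
    (6,2) via y @ 0.5658  # hit
  → r_6 = 0.5658
beam 7: φ=135°, α=165°
  direction (-0.9659, 0.2588); cell (6,1); t to first gridline: x 0.6626, y 1.8932 (then +1.0353 / +3.8637)
    (5,1) via x @ 0.6626
    (4,1) via x @ 1.6979
    (4,2) via y @ 1.8932
    (3,2) via x @ 2.7331
    (2,2) via x @ 3.7684
    (1,2) via x @ 4.8037
    (1,3) via y @ 5.7569
    (0,3) via x @ 5.8390  # hit
  → r_7 = 5.8390

ranges = [0.5280, 0.5889, 1.4080, 1.5704, 0.5073, 0.5658, 5.8390]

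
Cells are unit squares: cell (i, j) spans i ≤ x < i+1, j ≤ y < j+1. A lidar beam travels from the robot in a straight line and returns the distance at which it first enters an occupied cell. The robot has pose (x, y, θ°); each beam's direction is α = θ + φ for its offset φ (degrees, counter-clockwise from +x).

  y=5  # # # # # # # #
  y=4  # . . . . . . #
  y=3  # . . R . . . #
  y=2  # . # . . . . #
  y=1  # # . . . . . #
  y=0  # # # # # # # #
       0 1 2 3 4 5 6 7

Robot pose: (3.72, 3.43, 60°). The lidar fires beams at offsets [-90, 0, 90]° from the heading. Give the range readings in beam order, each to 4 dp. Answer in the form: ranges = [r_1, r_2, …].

ranges = [3.7874, 1.8129, 3.1400]

beam 1: φ=-90°, α=330°
  direction (0.8660, -0.5000); cell (3,3); t to first gridline: x 0.3233, y 0.8600 (then +1.1547 / +2.0000)
    (4,3) via x @ 0.3233
    (4,2) via y @ 0.8600
    (5,2) via x @ 1.4780
    (6,2) via x @ 2.6327
    (6,1) via y @ 2.8600
    (7,1) via x @ 3.7874  # hit
  → r_1 = 3.7874
beam 2: φ=0°, α=60°
  direction (0.5000, 0.8660); cell (3,3); t to first gridline: x 0.5600, y 0.6582 (then +2.0000 / +1.1547)
    (4,3) via x @ 0.5600
    (4,4) via y @ 0.6582
    (4,5) via y @ 1.8129  # hit
  → r_2 = 1.8129
beam 3: φ=90°, α=150°
  direction (-0.8660, 0.5000); cell (3,3); t to first gridline: x 0.8314, y 1.1400 (then +1.1547 / +2.0000)
    (2,3) via x @ 0.8314
    (2,4) via y @ 1.1400
    (1,4) via x @ 1.9861
    (1,5) via y @ 3.1400  # hit
  → r_3 = 3.1400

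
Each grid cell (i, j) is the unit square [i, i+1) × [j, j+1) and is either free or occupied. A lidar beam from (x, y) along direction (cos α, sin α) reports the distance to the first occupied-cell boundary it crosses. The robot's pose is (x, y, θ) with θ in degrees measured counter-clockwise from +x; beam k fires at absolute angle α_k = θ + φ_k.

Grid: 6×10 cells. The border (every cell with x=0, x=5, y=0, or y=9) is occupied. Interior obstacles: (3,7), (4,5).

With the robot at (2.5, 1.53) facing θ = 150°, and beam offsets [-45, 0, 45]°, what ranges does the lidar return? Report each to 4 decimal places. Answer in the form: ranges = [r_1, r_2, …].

beam 1: φ=-45°, α=105°
  d=(-0.2588,0.9659)  start (2,1)  tX=1.9319 tY=0.4866  stride 1/|dx|=3.8637 1/|dy|=1.0353
    cross y-line → (2,2), t=0.4866
    cross y-line → (2,3), t=1.5219
    cross x-line → (1,3), t=1.9319
    cross y-line → (1,4), t=2.5571
    cross y-line → (1,5), t=3.5924
    cross y-line → (1,6), t=4.6277
    cross y-line → (1,7), t=5.6630
    cross x-line → (0,7), t=5.7956 (wall)
  → r_1 = 5.7956
beam 2: φ=0°, α=150°
  d=(-0.8660,0.5000)  start (2,1)  tX=0.5774 tY=0.9400  stride 1/|dx|=1.1547 1/|dy|=2.0000
    cross x-line → (1,1), t=0.5774
    cross y-line → (1,2), t=0.9400
    cross x-line → (0,2), t=1.7321 (wall)
  → r_2 = 1.7321
beam 3: φ=45°, α=195°
  d=(-0.9659,-0.2588)  start (2,1)  tX=0.5176 tY=2.0478  stride 1/|dx|=1.0353 1/|dy|=3.8637
    cross x-line → (1,1), t=0.5176
    cross x-line → (0,1), t=1.5529 (wall)
  → r_3 = 1.5529

ranges = [5.7956, 1.7321, 1.5529]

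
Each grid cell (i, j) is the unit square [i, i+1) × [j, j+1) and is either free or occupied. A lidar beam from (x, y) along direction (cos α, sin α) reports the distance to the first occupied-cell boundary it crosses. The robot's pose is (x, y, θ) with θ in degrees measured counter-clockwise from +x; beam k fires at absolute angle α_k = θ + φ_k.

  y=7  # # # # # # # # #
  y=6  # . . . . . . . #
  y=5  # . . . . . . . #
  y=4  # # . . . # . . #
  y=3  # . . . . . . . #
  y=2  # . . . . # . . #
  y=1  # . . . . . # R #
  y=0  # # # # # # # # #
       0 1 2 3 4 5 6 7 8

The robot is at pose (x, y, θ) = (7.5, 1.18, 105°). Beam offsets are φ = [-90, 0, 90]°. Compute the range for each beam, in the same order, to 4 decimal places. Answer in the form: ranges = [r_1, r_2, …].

ranges = [0.5176, 6.0253, 0.5176]

beam 1: φ=-90°, α=15°
  direction (0.9659, 0.2588); cell (7,1); t to first gridline: x 0.5176, y 3.1682 (then +1.0353 / +3.8637)
    (8,1) via x @ 0.5176  # hit
  → r_1 = 0.5176
beam 2: φ=0°, α=105°
  direction (-0.2588, 0.9659); cell (7,1); t to first gridline: x 1.9319, y 0.8489 (then +3.8637 / +1.0353)
    (7,2) via y @ 0.8489
    (7,3) via y @ 1.8842
    (6,3) via x @ 1.9319
    (6,4) via y @ 2.9195
    (6,5) via y @ 3.9548
    (6,6) via y @ 4.9900
    (5,6) via x @ 5.7956
    (5,7) via y @ 6.0253  # hit
  → r_2 = 6.0253
beam 3: φ=90°, α=195°
  direction (-0.9659, -0.2588); cell (7,1); t to first gridline: x 0.5176, y 0.6955 (then +1.0353 / +3.8637)
    (6,1) via x @ 0.5176  # hit
  → r_3 = 0.5176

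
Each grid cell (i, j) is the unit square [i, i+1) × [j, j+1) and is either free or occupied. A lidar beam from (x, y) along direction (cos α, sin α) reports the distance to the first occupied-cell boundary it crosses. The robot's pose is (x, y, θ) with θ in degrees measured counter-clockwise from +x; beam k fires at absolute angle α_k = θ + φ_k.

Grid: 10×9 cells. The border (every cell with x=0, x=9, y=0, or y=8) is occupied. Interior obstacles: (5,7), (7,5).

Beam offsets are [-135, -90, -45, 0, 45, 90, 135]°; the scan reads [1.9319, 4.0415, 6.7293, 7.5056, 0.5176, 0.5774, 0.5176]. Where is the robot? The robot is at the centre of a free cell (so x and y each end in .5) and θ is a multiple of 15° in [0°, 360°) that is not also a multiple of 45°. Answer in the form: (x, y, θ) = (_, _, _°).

(x, y, θ) = (4.5, 7.5, 300°)

Candidates: 54 free-cell centres × 16 headings = 864 poses. Raycast each; keep the one whose scan matches to 4 dp.
  (2.5, 3.5, 30°): beam 1 = 2.5882 ≠ 1.9319 ✗
  (4.5, 7.5, 195°): beam 1 = 0.5774 ≠ 1.9319 ✗
  (4.5, 4.5, 345°): beam 1 = 4.0415 ≠ 1.9319 ✗
  (7.5, 7.5, 255°): beam 1 = 0.5774 ≠ 1.9319 ✗
  …
  (4.5, 7.5, 300°): r_1=1.9319, r_2=4.0415, r_3=6.7293, r_4=7.5056, r_5=0.5176, r_6=0.5774, r_7=0.5176 — all match ✓
Unique over the lattice → pose = (4.5, 7.5, 300°).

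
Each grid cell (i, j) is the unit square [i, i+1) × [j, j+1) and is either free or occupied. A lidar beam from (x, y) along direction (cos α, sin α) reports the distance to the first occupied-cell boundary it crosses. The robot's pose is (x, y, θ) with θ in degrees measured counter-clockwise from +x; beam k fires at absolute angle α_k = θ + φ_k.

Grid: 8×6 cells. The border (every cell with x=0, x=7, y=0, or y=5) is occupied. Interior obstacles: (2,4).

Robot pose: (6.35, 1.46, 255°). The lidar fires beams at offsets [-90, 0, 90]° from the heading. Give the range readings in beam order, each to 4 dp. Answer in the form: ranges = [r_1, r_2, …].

ranges = [5.5387, 0.4762, 0.6729]

beam 1: φ=-90°, α=165°
  cosα=-0.9659 sinα=0.2588 | (6,1) | tMaxX 0.3623 tMaxY 2.0864 | tΔX 1.0353 tΔY 3.8637
    t=0.3623 [x] (5,1)
    t=1.3976 [x] (4,1)
    t=2.0864 [y] (4,2)
    t=2.4329 [x] (3,2)
    t=3.4682 [x] (2,2)
    t=4.5035 [x] (1,2)
    t=5.5387 [x] (0,2) — stop
  → r_1 = 5.5387
beam 2: φ=0°, α=255°
  cosα=-0.2588 sinα=-0.9659 | (6,1) | tMaxX 1.3523 tMaxY 0.4762 | tΔX 3.8637 tΔY 1.0353
    t=0.4762 [y] (6,0) — stop
  → r_2 = 0.4762
beam 3: φ=90°, α=345°
  cosα=0.9659 sinα=-0.2588 | (6,1) | tMaxX 0.6729 tMaxY 1.7773 | tΔX 1.0353 tΔY 3.8637
    t=0.6729 [x] (7,1) — stop
  → r_3 = 0.6729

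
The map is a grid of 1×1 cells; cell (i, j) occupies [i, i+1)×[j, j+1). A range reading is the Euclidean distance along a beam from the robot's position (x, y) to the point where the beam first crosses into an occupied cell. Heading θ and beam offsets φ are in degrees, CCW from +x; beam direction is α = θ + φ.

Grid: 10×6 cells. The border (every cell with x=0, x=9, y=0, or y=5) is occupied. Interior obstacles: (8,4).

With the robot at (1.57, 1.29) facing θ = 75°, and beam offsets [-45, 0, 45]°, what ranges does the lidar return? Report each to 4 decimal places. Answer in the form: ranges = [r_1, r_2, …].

ranges = [7.4200, 3.8409, 1.1400]

beam 1: φ=-45°, α=30°
  dir = (cos 30°, sin 30°) = (0.8660, 0.5000); from cell (1,1)
  next x-line at t=0.4965, next y-line at t=1.4200; Δt_x=1.1547, Δt_y=2.0000
    x: enter (2,1) at t=0.4965
    y: enter (2,2) at t=1.4200
    x: enter (3,2) at t=1.6512
    x: enter (4,2) at t=2.8059
    y: enter (4,3) at t=3.4200
    x: enter (5,3) at t=3.9606
    x: enter (6,3) at t=5.1153
    y: enter (6,4) at t=5.4200
    x: enter (7,4) at t=6.2700
    y: enter (7,5) at t=7.4200 ← occupied
  → r_1 = 7.4200
beam 2: φ=0°, α=75°
  dir = (cos 75°, sin 75°) = (0.2588, 0.9659); from cell (1,1)
  next x-line at t=1.6614, next y-line at t=0.7350; Δt_x=3.8637, Δt_y=1.0353
    y: enter (1,2) at t=0.7350
    x: enter (2,2) at t=1.6614
    y: enter (2,3) at t=1.7703
    y: enter (2,4) at t=2.8056
    y: enter (2,5) at t=3.8409 ← occupied
  → r_2 = 3.8409
beam 3: φ=45°, α=120°
  dir = (cos 120°, sin 120°) = (-0.5000, 0.8660); from cell (1,1)
  next x-line at t=1.1400, next y-line at t=0.8198; Δt_x=2.0000, Δt_y=1.1547
    y: enter (1,2) at t=0.8198
    x: enter (0,2) at t=1.1400 ← occupied
  → r_3 = 1.1400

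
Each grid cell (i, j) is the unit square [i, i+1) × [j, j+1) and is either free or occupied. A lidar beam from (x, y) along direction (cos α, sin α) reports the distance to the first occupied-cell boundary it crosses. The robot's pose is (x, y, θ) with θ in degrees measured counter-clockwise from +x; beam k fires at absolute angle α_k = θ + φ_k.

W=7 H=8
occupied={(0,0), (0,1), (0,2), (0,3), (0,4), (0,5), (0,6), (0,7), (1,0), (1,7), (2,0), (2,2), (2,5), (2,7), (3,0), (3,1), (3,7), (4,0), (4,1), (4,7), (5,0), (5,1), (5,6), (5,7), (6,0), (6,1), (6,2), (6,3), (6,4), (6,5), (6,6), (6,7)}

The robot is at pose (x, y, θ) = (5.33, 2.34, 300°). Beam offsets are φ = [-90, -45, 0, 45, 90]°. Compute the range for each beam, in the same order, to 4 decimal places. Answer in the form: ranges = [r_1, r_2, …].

ranges = [0.6800, 0.3520, 0.3926, 0.6936, 0.7736]

beam 1: φ=-90°, α=210°
  dir = (cos 210°, sin 210°) = (-0.8660, -0.5000); from cell (5,2)
  next x-line at t=0.3811, next y-line at t=0.6800; Δt_x=1.1547, Δt_y=2.0000
    x: enter (4,2) at t=0.3811
    y: enter (4,1) at t=0.6800 ← occupied
  → r_1 = 0.6800
beam 2: φ=-45°, α=255°
  dir = (cos 255°, sin 255°) = (-0.2588, -0.9659); from cell (5,2)
  next x-line at t=1.2750, next y-line at t=0.3520; Δt_x=3.8637, Δt_y=1.0353
    y: enter (5,1) at t=0.3520 ← occupied
  → r_2 = 0.3520
beam 3: φ=0°, α=300°
  dir = (cos 300°, sin 300°) = (0.5000, -0.8660); from cell (5,2)
  next x-line at t=1.3400, next y-line at t=0.3926; Δt_x=2.0000, Δt_y=1.1547
    y: enter (5,1) at t=0.3926 ← occupied
  → r_3 = 0.3926
beam 4: φ=45°, α=345°
  dir = (cos 345°, sin 345°) = (0.9659, -0.2588); from cell (5,2)
  next x-line at t=0.6936, next y-line at t=1.3137; Δt_x=1.0353, Δt_y=3.8637
    x: enter (6,2) at t=0.6936 ← occupied
  → r_4 = 0.6936
beam 5: φ=90°, α=30°
  dir = (cos 30°, sin 30°) = (0.8660, 0.5000); from cell (5,2)
  next x-line at t=0.7736, next y-line at t=1.3200; Δt_x=1.1547, Δt_y=2.0000
    x: enter (6,2) at t=0.7736 ← occupied
  → r_5 = 0.7736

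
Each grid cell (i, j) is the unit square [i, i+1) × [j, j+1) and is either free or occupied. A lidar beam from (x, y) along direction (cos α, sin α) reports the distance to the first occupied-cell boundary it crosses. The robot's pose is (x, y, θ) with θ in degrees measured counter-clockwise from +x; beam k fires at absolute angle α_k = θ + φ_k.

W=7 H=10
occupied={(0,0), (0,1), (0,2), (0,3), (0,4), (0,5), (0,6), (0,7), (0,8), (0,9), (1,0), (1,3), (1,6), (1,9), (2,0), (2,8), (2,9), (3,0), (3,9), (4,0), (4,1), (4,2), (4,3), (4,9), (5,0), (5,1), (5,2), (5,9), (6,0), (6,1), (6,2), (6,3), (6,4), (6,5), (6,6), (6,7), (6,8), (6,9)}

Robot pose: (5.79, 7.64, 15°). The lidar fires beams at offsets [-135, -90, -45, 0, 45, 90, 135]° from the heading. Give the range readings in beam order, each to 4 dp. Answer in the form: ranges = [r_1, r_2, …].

beam 1: φ=-135°, α=240°
  dir = (cos 240°, sin 240°) = (-0.5000, -0.8660); from cell (5,7)
  next x-line at t=1.5800, next y-line at t=0.7390; Δt_x=2.0000, Δt_y=1.1547
    y: enter (5,6) at t=0.7390
    x: enter (4,6) at t=1.5800
    y: enter (4,5) at t=1.8937
    y: enter (4,4) at t=3.0484
    x: enter (3,4) at t=3.5800
    y: enter (3,3) at t=4.2031
    y: enter (3,2) at t=5.3578
    x: enter (2,2) at t=5.5800
    y: enter (2,1) at t=6.5125
    x: enter (1,1) at t=7.5800
    y: enter (1,0) at t=7.6672 ← occupied
  → r_1 = 7.6672
beam 2: φ=-90°, α=285°
  dir = (cos 285°, sin 285°) = (0.2588, -0.9659); from cell (5,7)
  next x-line at t=0.8114, next y-line at t=0.6626; Δt_x=3.8637, Δt_y=1.0353
    y: enter (5,6) at t=0.6626
    x: enter (6,6) at t=0.8114 ← occupied
  → r_2 = 0.8114
beam 3: φ=-45°, α=330°
  dir = (cos 330°, sin 330°) = (0.8660, -0.5000); from cell (5,7)
  next x-line at t=0.2425, next y-line at t=1.2800; Δt_x=1.1547, Δt_y=2.0000
    x: enter (6,7) at t=0.2425 ← occupied
  → r_3 = 0.2425
beam 4: φ=0°, α=15°
  dir = (cos 15°, sin 15°) = (0.9659, 0.2588); from cell (5,7)
  next x-line at t=0.2174, next y-line at t=1.3909; Δt_x=1.0353, Δt_y=3.8637
    x: enter (6,7) at t=0.2174 ← occupied
  → r_4 = 0.2174
beam 5: φ=45°, α=60°
  dir = (cos 60°, sin 60°) = (0.5000, 0.8660); from cell (5,7)
  next x-line at t=0.4200, next y-line at t=0.4157; Δt_x=2.0000, Δt_y=1.1547
    y: enter (5,8) at t=0.4157
    x: enter (6,8) at t=0.4200 ← occupied
  → r_5 = 0.4200
beam 6: φ=90°, α=105°
  dir = (cos 105°, sin 105°) = (-0.2588, 0.9659); from cell (5,7)
  next x-line at t=3.0523, next y-line at t=0.3727; Δt_x=3.8637, Δt_y=1.0353
    y: enter (5,8) at t=0.3727
    y: enter (5,9) at t=1.4080 ← occupied
  → r_6 = 1.4080
beam 7: φ=135°, α=150°
  dir = (cos 150°, sin 150°) = (-0.8660, 0.5000); from cell (5,7)
  next x-line at t=0.9122, next y-line at t=0.7200; Δt_x=1.1547, Δt_y=2.0000
    y: enter (5,8) at t=0.7200
    x: enter (4,8) at t=0.9122
    x: enter (3,8) at t=2.0669
    y: enter (3,9) at t=2.7200 ← occupied
  → r_7 = 2.7200

ranges = [7.6672, 0.8114, 0.2425, 0.2174, 0.4200, 1.4080, 2.7200]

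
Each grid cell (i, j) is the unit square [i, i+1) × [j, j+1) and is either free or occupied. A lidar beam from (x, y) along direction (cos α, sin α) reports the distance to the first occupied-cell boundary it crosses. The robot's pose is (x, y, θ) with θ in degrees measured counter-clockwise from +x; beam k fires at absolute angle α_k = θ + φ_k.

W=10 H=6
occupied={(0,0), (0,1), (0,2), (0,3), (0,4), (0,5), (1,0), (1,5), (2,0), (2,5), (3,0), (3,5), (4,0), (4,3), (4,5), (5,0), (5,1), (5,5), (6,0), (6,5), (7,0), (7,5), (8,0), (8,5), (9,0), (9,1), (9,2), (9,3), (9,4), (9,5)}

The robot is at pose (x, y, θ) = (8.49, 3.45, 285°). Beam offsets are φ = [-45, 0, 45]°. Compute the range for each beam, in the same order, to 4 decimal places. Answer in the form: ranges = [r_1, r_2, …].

ranges = [2.8290, 1.9705, 0.5889]

beam 1: φ=-45°, α=240°
  cosα=-0.5000 sinα=-0.8660 | (8,3) | tMaxX 0.9800 tMaxY 0.5196 | tΔX 2.0000 tΔY 1.1547
    t=0.5196 [y] (8,2)
    t=0.9800 [x] (7,2)
    t=1.6743 [y] (7,1)
    t=2.8290 [y] (7,0) — stop
  → r_1 = 2.8290
beam 2: φ=0°, α=285°
  cosα=0.2588 sinα=-0.9659 | (8,3) | tMaxX 1.9705 tMaxY 0.4659 | tΔX 3.8637 tΔY 1.0353
    t=0.4659 [y] (8,2)
    t=1.5012 [y] (8,1)
    t=1.9705 [x] (9,1) — stop
  → r_2 = 1.9705
beam 3: φ=45°, α=330°
  cosα=0.8660 sinα=-0.5000 | (8,3) | tMaxX 0.5889 tMaxY 0.9000 | tΔX 1.1547 tΔY 2.0000
    t=0.5889 [x] (9,3) — stop
  → r_3 = 0.5889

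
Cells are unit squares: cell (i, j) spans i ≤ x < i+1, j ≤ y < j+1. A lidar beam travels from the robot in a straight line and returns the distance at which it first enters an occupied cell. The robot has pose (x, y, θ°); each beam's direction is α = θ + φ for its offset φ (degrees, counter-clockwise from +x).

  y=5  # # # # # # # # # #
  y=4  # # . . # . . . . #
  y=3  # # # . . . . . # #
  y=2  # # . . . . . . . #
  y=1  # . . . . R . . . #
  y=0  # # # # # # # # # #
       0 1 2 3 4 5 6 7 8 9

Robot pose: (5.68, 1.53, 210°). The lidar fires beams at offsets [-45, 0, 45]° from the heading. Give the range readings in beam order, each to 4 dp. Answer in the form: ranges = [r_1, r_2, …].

beam 1: φ=-45°, α=165°
  cosα=-0.9659 sinα=0.2588 | (5,1) | tMaxX 0.7040 tMaxY 1.8159 | tΔX 1.0353 tΔY 3.8637
    t=0.7040 [x] (4,1)
    t=1.7393 [x] (3,1)
    t=1.8159 [y] (3,2)
    t=2.7745 [x] (2,2)
    t=3.8098 [x] (1,2) — stop
  → r_1 = 3.8098
beam 2: φ=0°, α=210°
  cosα=-0.8660 sinα=-0.5000 | (5,1) | tMaxX 0.7852 tMaxY 1.0600 | tΔX 1.1547 tΔY 2.0000
    t=0.7852 [x] (4,1)
    t=1.0600 [y] (4,0) — stop
  → r_2 = 1.0600
beam 3: φ=45°, α=255°
  cosα=-0.2588 sinα=-0.9659 | (5,1) | tMaxX 2.6273 tMaxY 0.5487 | tΔX 3.8637 tΔY 1.0353
    t=0.5487 [y] (5,0) — stop
  → r_3 = 0.5487

ranges = [3.8098, 1.0600, 0.5487]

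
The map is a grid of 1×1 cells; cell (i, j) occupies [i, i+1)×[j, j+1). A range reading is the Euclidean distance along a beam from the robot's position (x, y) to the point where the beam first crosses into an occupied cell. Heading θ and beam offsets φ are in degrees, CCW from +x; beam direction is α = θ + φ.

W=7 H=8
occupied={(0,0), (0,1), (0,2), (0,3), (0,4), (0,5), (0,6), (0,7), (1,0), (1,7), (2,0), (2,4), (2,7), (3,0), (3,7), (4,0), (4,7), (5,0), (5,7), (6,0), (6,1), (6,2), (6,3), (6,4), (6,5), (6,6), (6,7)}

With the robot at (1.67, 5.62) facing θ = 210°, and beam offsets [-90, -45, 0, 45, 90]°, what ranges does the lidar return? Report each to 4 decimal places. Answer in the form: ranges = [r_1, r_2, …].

beam 1: φ=-90°, α=120°
  direction (-0.5000, 0.8660); cell (1,5); t to first gridline: x 1.3400, y 0.4388 (then +2.0000 / +1.1547)
    (1,6) via y @ 0.4388
    (0,6) via x @ 1.3400  # hit
  → r_1 = 1.3400
beam 2: φ=-45°, α=165°
  direction (-0.9659, 0.2588); cell (1,5); t to first gridline: x 0.6936, y 1.4682 (then +1.0353 / +3.8637)
    (0,5) via x @ 0.6936  # hit
  → r_2 = 0.6936
beam 3: φ=0°, α=210°
  direction (-0.8660, -0.5000); cell (1,5); t to first gridline: x 0.7736, y 1.2400 (then +1.1547 / +2.0000)
    (0,5) via x @ 0.7736  # hit
  → r_3 = 0.7736
beam 4: φ=45°, α=255°
  direction (-0.2588, -0.9659); cell (1,5); t to first gridline: x 2.5887, y 0.6419 (then +3.8637 / +1.0353)
    (1,4) via y @ 0.6419
    (1,3) via y @ 1.6771
    (0,3) via x @ 2.5887  # hit
  → r_4 = 2.5887
beam 5: φ=90°, α=300°
  direction (0.5000, -0.8660); cell (1,5); t to first gridline: x 0.6600, y 0.7159 (then +2.0000 / +1.1547)
    (2,5) via x @ 0.6600
    (2,4) via y @ 0.7159  # hit
  → r_5 = 0.7159

ranges = [1.3400, 0.6936, 0.7736, 2.5887, 0.7159]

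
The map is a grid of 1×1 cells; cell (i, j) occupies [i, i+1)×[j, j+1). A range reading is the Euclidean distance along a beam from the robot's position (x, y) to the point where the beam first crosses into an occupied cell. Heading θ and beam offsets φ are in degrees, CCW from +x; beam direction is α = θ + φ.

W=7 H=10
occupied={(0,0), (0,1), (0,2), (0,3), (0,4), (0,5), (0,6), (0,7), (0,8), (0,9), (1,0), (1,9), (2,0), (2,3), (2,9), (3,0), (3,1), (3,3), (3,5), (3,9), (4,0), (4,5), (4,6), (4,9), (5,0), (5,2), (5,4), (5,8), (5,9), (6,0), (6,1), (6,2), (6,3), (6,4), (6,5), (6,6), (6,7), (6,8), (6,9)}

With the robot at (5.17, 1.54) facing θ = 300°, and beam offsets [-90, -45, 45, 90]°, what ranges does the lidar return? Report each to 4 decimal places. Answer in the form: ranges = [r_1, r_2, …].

ranges = [1.0800, 0.5590, 0.8593, 0.9200]

beam 1: φ=-90°, α=210°
  direction (-0.8660, -0.5000); cell (5,1); t to first gridline: x 0.1963, y 1.0800 (then +1.1547 / +2.0000)
    (4,1) via x @ 0.1963
    (4,0) via y @ 1.0800  # hit
  → r_1 = 1.0800
beam 2: φ=-45°, α=255°
  direction (-0.2588, -0.9659); cell (5,1); t to first gridline: x 0.6568, y 0.5590 (then +3.8637 / +1.0353)
    (5,0) via y @ 0.5590  # hit
  → r_2 = 0.5590
beam 3: φ=45°, α=345°
  direction (0.9659, -0.2588); cell (5,1); t to first gridline: x 0.8593, y 2.0864 (then +1.0353 / +3.8637)
    (6,1) via x @ 0.8593  # hit
  → r_3 = 0.8593
beam 4: φ=90°, α=30°
  direction (0.8660, 0.5000); cell (5,1); t to first gridline: x 0.9584, y 0.9200 (then +1.1547 / +2.0000)
    (5,2) via y @ 0.9200  # hit
  → r_4 = 0.9200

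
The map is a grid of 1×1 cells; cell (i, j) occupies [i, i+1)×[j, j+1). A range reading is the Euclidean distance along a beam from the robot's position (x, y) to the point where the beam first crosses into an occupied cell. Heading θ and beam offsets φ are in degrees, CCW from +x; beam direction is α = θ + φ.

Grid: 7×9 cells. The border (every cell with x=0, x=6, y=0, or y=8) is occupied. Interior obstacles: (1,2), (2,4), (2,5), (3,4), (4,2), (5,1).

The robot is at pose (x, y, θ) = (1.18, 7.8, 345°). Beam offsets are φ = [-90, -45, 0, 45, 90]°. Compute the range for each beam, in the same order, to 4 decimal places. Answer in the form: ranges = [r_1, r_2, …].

ranges = [0.6955, 2.0785, 4.9900, 0.4000, 0.2071]

beam 1: φ=-90°, α=255°
  cosα=-0.2588 sinα=-0.9659 | (1,7) | tMaxX 0.6955 tMaxY 0.8282 | tΔX 3.8637 tΔY 1.0353
    t=0.6955 [x] (0,7) — stop
  → r_1 = 0.6955
beam 2: φ=-45°, α=300°
  cosα=0.5000 sinα=-0.8660 | (1,7) | tMaxX 1.6400 tMaxY 0.9238 | tΔX 2.0000 tΔY 1.1547
    t=0.9238 [y] (1,6)
    t=1.6400 [x] (2,6)
    t=2.0785 [y] (2,5) — stop
  → r_2 = 2.0785
beam 3: φ=0°, α=345°
  cosα=0.9659 sinα=-0.2588 | (1,7) | tMaxX 0.8489 tMaxY 3.0910 | tΔX 1.0353 tΔY 3.8637
    t=0.8489 [x] (2,7)
    t=1.8842 [x] (3,7)
    t=2.9195 [x] (4,7)
    t=3.0910 [y] (4,6)
    t=3.9548 [x] (5,6)
    t=4.9900 [x] (6,6) — stop
  → r_3 = 4.9900
beam 4: φ=45°, α=30°
  cosα=0.8660 sinα=0.5000 | (1,7) | tMaxX 0.9469 tMaxY 0.4000 | tΔX 1.1547 tΔY 2.0000
    t=0.4000 [y] (1,8) — stop
  → r_4 = 0.4000
beam 5: φ=90°, α=75°
  cosα=0.2588 sinα=0.9659 | (1,7) | tMaxX 3.1682 tMaxY 0.2071 | tΔX 3.8637 tΔY 1.0353
    t=0.2071 [y] (1,8) — stop
  → r_5 = 0.2071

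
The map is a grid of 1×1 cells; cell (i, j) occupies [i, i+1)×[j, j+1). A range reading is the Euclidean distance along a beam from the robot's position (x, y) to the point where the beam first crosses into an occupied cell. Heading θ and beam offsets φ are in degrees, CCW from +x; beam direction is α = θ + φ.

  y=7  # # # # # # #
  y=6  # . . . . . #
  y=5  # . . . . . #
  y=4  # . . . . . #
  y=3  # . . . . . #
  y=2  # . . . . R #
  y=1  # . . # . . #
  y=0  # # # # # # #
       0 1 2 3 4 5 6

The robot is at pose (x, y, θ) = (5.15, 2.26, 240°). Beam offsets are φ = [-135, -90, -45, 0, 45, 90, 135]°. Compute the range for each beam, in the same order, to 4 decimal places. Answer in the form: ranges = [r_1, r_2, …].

ranges = [4.9072, 4.7920, 1.1906, 1.4549, 1.3044, 0.9815, 0.8800]

beam 1: φ=-135°, α=105°
  dir = (cos 105°, sin 105°) = (-0.2588, 0.9659); from cell (5,2)
  next x-line at t=0.5796, next y-line at t=0.7661; Δt_x=3.8637, Δt_y=1.0353
    x: enter (4,2) at t=0.5796
    y: enter (4,3) at t=0.7661
    y: enter (4,4) at t=1.8014
    y: enter (4,5) at t=2.8367
    y: enter (4,6) at t=3.8719
    x: enter (3,6) at t=4.4433
    y: enter (3,7) at t=4.9072 ← occupied
  → r_1 = 4.9072
beam 2: φ=-90°, α=150°
  dir = (cos 150°, sin 150°) = (-0.8660, 0.5000); from cell (5,2)
  next x-line at t=0.1732, next y-line at t=1.4800; Δt_x=1.1547, Δt_y=2.0000
    x: enter (4,2) at t=0.1732
    x: enter (3,2) at t=1.3279
    y: enter (3,3) at t=1.4800
    x: enter (2,3) at t=2.4826
    y: enter (2,4) at t=3.4800
    x: enter (1,4) at t=3.6373
    x: enter (0,4) at t=4.7920 ← occupied
  → r_2 = 4.7920
beam 3: φ=-45°, α=195°
  dir = (cos 195°, sin 195°) = (-0.9659, -0.2588); from cell (5,2)
  next x-line at t=0.1553, next y-line at t=1.0046; Δt_x=1.0353, Δt_y=3.8637
    x: enter (4,2) at t=0.1553
    y: enter (4,1) at t=1.0046
    x: enter (3,1) at t=1.1906 ← occupied
  → r_3 = 1.1906
beam 4: φ=0°, α=240°
  dir = (cos 240°, sin 240°) = (-0.5000, -0.8660); from cell (5,2)
  next x-line at t=0.3000, next y-line at t=0.3002; Δt_x=2.0000, Δt_y=1.1547
    x: enter (4,2) at t=0.3000
    y: enter (4,1) at t=0.3002
    y: enter (4,0) at t=1.4549 ← occupied
  → r_4 = 1.4549
beam 5: φ=45°, α=285°
  dir = (cos 285°, sin 285°) = (0.2588, -0.9659); from cell (5,2)
  next x-line at t=3.2841, next y-line at t=0.2692; Δt_x=3.8637, Δt_y=1.0353
    y: enter (5,1) at t=0.2692
    y: enter (5,0) at t=1.3044 ← occupied
  → r_5 = 1.3044
beam 6: φ=90°, α=330°
  dir = (cos 330°, sin 330°) = (0.8660, -0.5000); from cell (5,2)
  next x-line at t=0.9815, next y-line at t=0.5200; Δt_x=1.1547, Δt_y=2.0000
    y: enter (5,1) at t=0.5200
    x: enter (6,1) at t=0.9815 ← occupied
  → r_6 = 0.9815
beam 7: φ=135°, α=15°
  dir = (cos 15°, sin 15°) = (0.9659, 0.2588); from cell (5,2)
  next x-line at t=0.8800, next y-line at t=2.8591; Δt_x=1.0353, Δt_y=3.8637
    x: enter (6,2) at t=0.8800 ← occupied
  → r_7 = 0.8800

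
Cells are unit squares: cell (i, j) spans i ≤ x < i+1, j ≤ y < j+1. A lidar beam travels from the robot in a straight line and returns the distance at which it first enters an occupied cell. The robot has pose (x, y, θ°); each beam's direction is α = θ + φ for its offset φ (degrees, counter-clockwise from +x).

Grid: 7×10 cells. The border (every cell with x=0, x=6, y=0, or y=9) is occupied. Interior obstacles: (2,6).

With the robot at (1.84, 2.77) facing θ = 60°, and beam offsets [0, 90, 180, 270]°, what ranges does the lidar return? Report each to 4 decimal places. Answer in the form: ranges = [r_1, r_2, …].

ranges = [7.1938, 0.9699, 1.6800, 3.5400]

beam 1: φ=0°, α=60°
  d=(0.5000,0.8660)  start (1,2)  tX=0.3200 tY=0.2656  stride 1/|dx|=2.0000 1/|dy|=1.1547
    cross y-line → (1,3), t=0.2656
    cross x-line → (2,3), t=0.3200
    cross y-line → (2,4), t=1.4203
    cross x-line → (3,4), t=2.3200
    cross y-line → (3,5), t=2.5750
    cross y-line → (3,6), t=3.7297
    cross x-line → (4,6), t=4.3200
    cross y-line → (4,7), t=4.8844
    cross y-line → (4,8), t=6.0391
    cross x-line → (5,8), t=6.3200
    cross y-line → (5,9), t=7.1938 (wall)
  → r_1 = 7.1938
beam 2: φ=90°, α=150°
  d=(-0.8660,0.5000)  start (1,2)  tX=0.9699 tY=0.4600  stride 1/|dx|=1.1547 1/|dy|=2.0000
    cross y-line → (1,3), t=0.4600
    cross x-line → (0,3), t=0.9699 (wall)
  → r_2 = 0.9699
beam 3: φ=180°, α=240°
  d=(-0.5000,-0.8660)  start (1,2)  tX=1.6800 tY=0.8891  stride 1/|dx|=2.0000 1/|dy|=1.1547
    cross y-line → (1,1), t=0.8891
    cross x-line → (0,1), t=1.6800 (wall)
  → r_3 = 1.6800
beam 4: φ=270°, α=330°
  d=(0.8660,-0.5000)  start (1,2)  tX=0.1848 tY=1.5400  stride 1/|dx|=1.1547 1/|dy|=2.0000
    cross x-line → (2,2), t=0.1848
    cross x-line → (3,2), t=1.3395
    cross y-line → (3,1), t=1.5400
    cross x-line → (4,1), t=2.4942
    cross y-line → (4,0), t=3.5400 (wall)
  → r_4 = 3.5400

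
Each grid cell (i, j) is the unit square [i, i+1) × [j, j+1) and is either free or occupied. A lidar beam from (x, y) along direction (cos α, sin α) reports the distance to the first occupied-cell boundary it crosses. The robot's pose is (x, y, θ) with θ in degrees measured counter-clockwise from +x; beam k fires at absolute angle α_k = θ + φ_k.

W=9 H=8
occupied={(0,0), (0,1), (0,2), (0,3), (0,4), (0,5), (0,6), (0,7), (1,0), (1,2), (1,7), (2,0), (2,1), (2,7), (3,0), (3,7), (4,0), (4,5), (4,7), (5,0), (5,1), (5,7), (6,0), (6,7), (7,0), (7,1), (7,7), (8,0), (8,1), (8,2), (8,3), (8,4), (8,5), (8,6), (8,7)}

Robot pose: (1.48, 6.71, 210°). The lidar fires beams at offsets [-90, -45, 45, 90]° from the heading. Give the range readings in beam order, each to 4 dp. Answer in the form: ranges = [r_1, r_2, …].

beam 1: φ=-90°, α=120°
  cosα=-0.5000 sinα=0.8660 | (1,6) | tMaxX 0.9600 tMaxY 0.3349 | tΔX 2.0000 tΔY 1.1547
    t=0.3349 [y] (1,7) — stop
  → r_1 = 0.3349
beam 2: φ=-45°, α=165°
  cosα=-0.9659 sinα=0.2588 | (1,6) | tMaxX 0.4969 tMaxY 1.1205 | tΔX 1.0353 tΔY 3.8637
    t=0.4969 [x] (0,6) — stop
  → r_2 = 0.4969
beam 3: φ=45°, α=255°
  cosα=-0.2588 sinα=-0.9659 | (1,6) | tMaxX 1.8546 tMaxY 0.7350 | tΔX 3.8637 tΔY 1.0353
    t=0.7350 [y] (1,5)
    t=1.7703 [y] (1,4)
    t=1.8546 [x] (0,4) — stop
  → r_3 = 1.8546
beam 4: φ=90°, α=300°
  cosα=0.5000 sinα=-0.8660 | (1,6) | tMaxX 1.0400 tMaxY 0.8198 | tΔX 2.0000 tΔY 1.1547
    t=0.8198 [y] (1,5)
    t=1.0400 [x] (2,5)
    t=1.9745 [y] (2,4)
    t=3.0400 [x] (3,4)
    t=3.1292 [y] (3,3)
    t=4.2839 [y] (3,2)
    t=5.0400 [x] (4,2)
    t=5.4386 [y] (4,1)
    t=6.5933 [y] (4,0) — stop
  → r_4 = 6.5933

ranges = [0.3349, 0.4969, 1.8546, 6.5933]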